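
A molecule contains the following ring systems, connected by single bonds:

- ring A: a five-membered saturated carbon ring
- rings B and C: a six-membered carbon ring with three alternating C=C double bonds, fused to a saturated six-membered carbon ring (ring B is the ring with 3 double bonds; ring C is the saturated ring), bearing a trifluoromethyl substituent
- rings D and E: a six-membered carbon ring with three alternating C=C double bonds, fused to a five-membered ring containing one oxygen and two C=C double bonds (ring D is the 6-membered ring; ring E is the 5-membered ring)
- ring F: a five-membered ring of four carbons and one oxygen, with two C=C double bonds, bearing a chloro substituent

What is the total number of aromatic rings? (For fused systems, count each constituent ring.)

4

Ring A has only sp³ atoms, so it is not fully conjugated — not aromatic (cyclopentane).
Ring B is planar and fully conjugated; 3 ring double bonds give 6 π electrons. 6 = 4(1)+2, so ring B is aromatic (benzene ring).
Ring C has four sp³ carbons, so it is not fully conjugated — not aromatic (cyclohexane ring).
Rings D and E form a fused bicyclic system (with one oxygen) with 9 sp² atoms and 10 π electrons from ring double bonds plus a heteroatom lone pair. 10 = 4(2)+2, so the system is aromatic and both rings count as aromatic (benzofuran).
Ring F has a continuous p-orbital overlap around the ring; 2 ring double bonds (4 π electrons) plus a heteroatom lone pair (2) give 6 π electrons. Since 6 = 4n+2 (n=1), ring F is aromatic (furan).
Aromatic: B, D, E, F. Total: 4.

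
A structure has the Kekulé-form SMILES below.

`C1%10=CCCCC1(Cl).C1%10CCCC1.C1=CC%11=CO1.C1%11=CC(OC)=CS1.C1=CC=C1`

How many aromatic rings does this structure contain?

2

The SMILES encodes a six-membered carbon ring with one C=C double bond; a five-membered saturated carbon ring; a five-membered ring of four carbons and one oxygen, with two C=C double bonds; a five-membered ring of four carbons and one sulfur, with two C=C double bonds; a four-membered carbon ring with two alternating C=C double bonds.
The 6-membered ring has four sp³ carbons, so it is not fully conjugated — not aromatic (cyclohexene).
The 5-membered ring has only sp³ atoms, so it is not fully conjugated — not aromatic (cyclopentane).
The 5-membered ring with one oxygen has a continuous p-orbital overlap around the ring; 2 ring double bonds (4 π electrons) plus a heteroatom lone pair (2) give 6 π electrons. 6 = 4(1)+2, so it is aromatic (furan).
The 5-membered ring with one sulfur is fully conjugated (every ring atom contributes a p orbital); 2 ring double bonds (4 π electrons) plus a heteroatom lone pair (2) give 6 π electrons. Since 6 = 4n+2 (n=1), it is aromatic (thiophene).
The 4-membered ring has only sp² ring atoms; a planar conformation would have a fully conjugated π system of 4 electrons. But 4 = 4(1), which is 4n not 4n+2, so it is not aromatic (cyclobutadiene) — cyclobutadiene is antiaromatic and distorts to a rectangle.
2 of the 5 rings are aromatic. Total: 2.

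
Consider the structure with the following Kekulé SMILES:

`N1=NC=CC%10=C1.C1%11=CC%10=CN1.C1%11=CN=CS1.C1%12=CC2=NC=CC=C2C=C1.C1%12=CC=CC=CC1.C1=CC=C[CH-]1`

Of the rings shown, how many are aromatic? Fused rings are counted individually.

The SMILES encodes a six-membered ring with two adjacent nitrogens and three alternating double bonds; a five-membered ring of four carbons and one nitrogen bearing a hydrogen, with two C=C double bonds; a five-membered ring with a sulfur at position 1 and a nitrogen at position 3 (in a C=N bond), with two double bonds; two fused six-membered rings, each with three alternating double bonds; one ring is all carbon and the other has one ring nitrogen; a seven-membered carbon ring with three C=C double bonds and one sp³ carbon; a five-membered all-carbon ring bearing a negative charge on one carbon, with two C=C double bonds.
The 6-membered ring with two nitrogens (1,2) has a continuous p-orbital overlap around the ring; 3 ring double bonds give 6 π electrons. 6 = 4(1)+2, so it is aromatic (pyridazine).
The 5-membered ring with one N–H has a continuous p-orbital overlap around the ring; 2 ring double bonds (4 π electrons) plus a heteroatom lone pair (2) give 6 π electrons. 6 = 4(1)+2, so it is aromatic (pyrrole).
The 5-membered ring with one sulfur and one =N– has a continuous p-orbital overlap around the ring; 2 ring double bonds (4 π electrons) plus a heteroatom lone pair (2) give 6 π electrons. 6 = 4(1)+2, so it is aromatic (thiazole).
The fused 6/6-membered bicyclic (with one nitrogen) is a single π system with 10 sp² atoms and 10 π electrons from ring double bonds. 10 = 4(2)+2, so the system is aromatic and both rings count as aromatic (quinoline).
The 7-membered ring has one sp³ carbon, so it is not fully conjugated — not aromatic (cycloheptatriene).
The 5-membered ring has a continuous p-orbital overlap around the ring; 2 ring double bonds (4 π electrons) plus the carbanion lone pair (2) give 6 π electrons. 6 = 4(1)+2, so it is aromatic (cyclopentadienyl anion).
6 of the 7 rings are aromatic. Total: 6.

6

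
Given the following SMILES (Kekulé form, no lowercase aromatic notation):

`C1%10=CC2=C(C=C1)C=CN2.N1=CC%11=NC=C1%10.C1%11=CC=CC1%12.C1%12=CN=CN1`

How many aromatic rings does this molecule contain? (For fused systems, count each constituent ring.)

4

The SMILES encodes a six-membered carbon ring with three alternating C=C double bonds, fused to a five-membered ring containing one N–H nitrogen and two C=C double bonds; a six-membered ring with nitrogens at positions 1 and 4 and three alternating double bonds; a five-membered carbon ring with two conjugated C=C double bonds and one sp³ carbon; a five-membered ring with nitrogens at positions 1 and 3 (one bearing H, one in a C=N bond) and two double bonds.
The fused 6/5-membered bicyclic (with one N–H) is a single π system with 9 sp² atoms and 10 π electrons from ring double bonds plus a heteroatom lone pair. 10 = 4(2)+2, so the system is aromatic and both rings count as aromatic (indole).
The 6-membered ring with two nitrogens (1,4) is planar and fully conjugated; 3 ring double bonds give 6 π electrons. Since 6 = 4n+2 (n=1), it is aromatic (pyrazine).
The 5-membered ring has one sp³ carbon, so it is not fully conjugated — not aromatic (cyclopentadiene).
The 5-membered ring with two nitrogens (one N–H, one =N–) is planar and fully conjugated; 2 ring double bonds (4 π electrons) plus a heteroatom lone pair (2) give 6 π electrons. Since 6 = 4n+2 (n=1), it is aromatic (imidazole).
4 of the 5 rings are aromatic. Total: 4.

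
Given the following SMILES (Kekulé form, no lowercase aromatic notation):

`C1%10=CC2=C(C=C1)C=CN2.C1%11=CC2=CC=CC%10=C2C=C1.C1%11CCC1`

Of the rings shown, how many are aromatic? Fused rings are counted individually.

4

The SMILES encodes a six-membered carbon ring with three alternating C=C double bonds, fused to a five-membered ring containing one N–H nitrogen and two C=C double bonds; two fused six-membered carbon rings, each with three alternating C=C double bonds; a four-membered saturated carbon ring.
The fused 6/5-membered bicyclic (with one N–H) is a single π system with 9 sp² atoms and 10 π electrons from ring double bonds plus a heteroatom lone pair. 10 = 4(2)+2, so the system is aromatic and both rings count as aromatic (indole).
The fused 6/6-membered bicyclic is a single π system with 10 sp² atoms and 10 π electrons from ring double bonds. 10 = 4(2)+2, so the system is aromatic and both rings count as aromatic (naphthalene).
The 4-membered ring has only sp³ atoms, so it is not fully conjugated — not aromatic (cyclobutane).
4 of the 5 rings are aromatic. Total: 4.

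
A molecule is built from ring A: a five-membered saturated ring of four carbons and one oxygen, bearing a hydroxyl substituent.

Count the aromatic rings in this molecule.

Ring A has only sp³ atoms, so it is not fully conjugated — not aromatic (tetrahydrofuran).

0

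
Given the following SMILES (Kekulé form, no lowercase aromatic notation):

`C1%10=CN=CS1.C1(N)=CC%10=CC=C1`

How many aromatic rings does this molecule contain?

The SMILES encodes a five-membered ring with a sulfur at position 1 and a nitrogen at position 3 (in a C=N bond), with two double bonds; a six-membered carbon ring with three alternating C=C double bonds.
The 5-membered ring with one sulfur and one =N– is fully conjugated (every ring atom contributes a p orbital); 2 ring double bonds (4 π electrons) plus a heteroatom lone pair (2) give 6 π electrons. 6 = 4(1)+2, so it is aromatic (thiazole).
The 6-membered ring has a continuous p-orbital overlap around the ring; 3 ring double bonds give 6 π electrons. That satisfies 4n+2 with n=1, so it is aromatic (benzene).
2 of the 2 rings are aromatic. Total: 2.

2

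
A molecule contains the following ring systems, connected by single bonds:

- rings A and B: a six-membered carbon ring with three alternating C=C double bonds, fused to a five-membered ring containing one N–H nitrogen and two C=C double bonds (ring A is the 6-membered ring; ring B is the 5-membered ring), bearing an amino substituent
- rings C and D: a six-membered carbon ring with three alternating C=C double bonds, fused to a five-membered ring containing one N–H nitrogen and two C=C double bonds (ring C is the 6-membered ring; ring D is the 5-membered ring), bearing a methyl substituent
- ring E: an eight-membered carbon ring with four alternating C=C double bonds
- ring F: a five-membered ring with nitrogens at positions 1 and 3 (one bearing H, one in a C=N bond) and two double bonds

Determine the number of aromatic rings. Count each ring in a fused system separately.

Rings A and B form a fused bicyclic system (with one N–H) with 9 sp² atoms and 10 π electrons from ring double bonds plus a heteroatom lone pair. 10 = 4(2)+2, so the system is aromatic and both rings count as aromatic (indole).
Rings C and D form a fused bicyclic system (with one N–H) with 9 sp² atoms and 10 π electrons from ring double bonds plus a heteroatom lone pair. 10 = 4(2)+2, so the system is aromatic and both rings count as aromatic (indole).
Ring E has only sp² ring atoms; a planar conformation would have a fully conjugated π system of 8 electrons. But 8 = 4(2), which is 4n not 4n+2, so ring E is not aromatic (cyclooctatetraene) — cyclooctatetraene distorts into a non-planar tub to avoid antiaromaticity.
Ring F has a continuous p-orbital overlap around the ring; 2 ring double bonds (4 π electrons) plus a heteroatom lone pair (2) give 6 π electrons. That satisfies 4n+2 with n=1, so ring F is aromatic (imidazole).
Aromatic: A, B, C, D, F. Total: 5.

5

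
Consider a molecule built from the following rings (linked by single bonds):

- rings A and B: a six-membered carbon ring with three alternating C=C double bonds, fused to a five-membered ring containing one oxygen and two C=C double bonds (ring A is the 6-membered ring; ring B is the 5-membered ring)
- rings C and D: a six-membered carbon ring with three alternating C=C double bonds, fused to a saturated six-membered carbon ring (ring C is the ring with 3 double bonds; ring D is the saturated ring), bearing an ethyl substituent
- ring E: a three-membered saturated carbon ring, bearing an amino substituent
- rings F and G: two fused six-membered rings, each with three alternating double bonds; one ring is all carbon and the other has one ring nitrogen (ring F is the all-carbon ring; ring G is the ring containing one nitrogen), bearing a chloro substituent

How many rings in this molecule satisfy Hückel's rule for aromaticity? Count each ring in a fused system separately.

5

Rings A and B form a fused bicyclic system (with one oxygen) with 9 sp² atoms and 10 π electrons from ring double bonds plus a heteroatom lone pair. 10 = 4(2)+2, so the system is aromatic and both rings count as aromatic (benzofuran).
Ring C is fully conjugated (every ring atom contributes a p orbital); 3 ring double bonds give 6 π electrons. That satisfies 4n+2 with n=1, so ring C is aromatic (benzene ring).
Ring D has four sp³ carbons, so it is not fully conjugated — not aromatic (cyclohexane ring).
Ring E has only sp³ atoms, so it is not fully conjugated — not aromatic (cyclopropane).
Rings F and G form a fused bicyclic system (with one nitrogen) with 10 sp² atoms and 10 π electrons from ring double bonds. 10 = 4(2)+2, so the system is aromatic and both rings count as aromatic (quinoline).
Aromatic: A, B, C, F, G. Total: 5.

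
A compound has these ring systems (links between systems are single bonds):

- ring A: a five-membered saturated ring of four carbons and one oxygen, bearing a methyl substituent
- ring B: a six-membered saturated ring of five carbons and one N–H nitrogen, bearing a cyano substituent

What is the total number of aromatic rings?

Ring A has only sp³ atoms, so it is not fully conjugated — not aromatic (tetrahydrofuran).
Ring B has only sp³ atoms, so it is not fully conjugated — not aromatic (piperidine).
No ring is aromatic. Total: 0.

0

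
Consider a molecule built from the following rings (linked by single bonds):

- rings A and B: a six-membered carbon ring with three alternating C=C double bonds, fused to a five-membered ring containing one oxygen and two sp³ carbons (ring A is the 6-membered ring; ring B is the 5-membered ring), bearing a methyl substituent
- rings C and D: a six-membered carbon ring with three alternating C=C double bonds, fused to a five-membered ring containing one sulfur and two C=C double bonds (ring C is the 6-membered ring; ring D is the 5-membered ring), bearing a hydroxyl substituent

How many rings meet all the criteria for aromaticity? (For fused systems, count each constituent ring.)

3

Ring A is fully conjugated (every ring atom contributes a p orbital); 3 ring double bonds give 6 π electrons. 6 = 4(1)+2, so ring A is aromatic (benzene ring).
Ring B has two sp³ carbons, so it is not fully conjugated — not aromatic (oxolane ring).
Rings C and D form a fused bicyclic system (with one sulfur) with 9 sp² atoms and 10 π electrons from ring double bonds plus a heteroatom lone pair. 10 = 4(2)+2, so the system is aromatic and both rings count as aromatic (benzothiophene).
Aromatic: A, C, D. Total: 3.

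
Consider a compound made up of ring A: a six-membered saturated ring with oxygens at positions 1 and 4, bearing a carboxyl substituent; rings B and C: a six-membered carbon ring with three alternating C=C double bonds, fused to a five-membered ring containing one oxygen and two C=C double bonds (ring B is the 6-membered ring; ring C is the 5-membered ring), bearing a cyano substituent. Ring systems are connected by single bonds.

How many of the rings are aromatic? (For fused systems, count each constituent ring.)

Ring A has only sp³ atoms, so it is not fully conjugated — not aromatic (1,4-dioxane).
Rings B and C form a fused bicyclic system (with one oxygen) with 9 sp² atoms and 10 π electrons from ring double bonds plus a heteroatom lone pair. 10 = 4(2)+2, so the system is aromatic and both rings count as aromatic (benzofuran).
Aromatic: B, C. Total: 2.

2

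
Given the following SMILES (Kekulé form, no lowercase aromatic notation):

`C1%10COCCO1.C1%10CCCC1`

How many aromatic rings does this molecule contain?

The SMILES encodes a six-membered saturated ring with oxygens at positions 1 and 4; a five-membered saturated carbon ring.
The 6-membered ring with two oxygens (1,4) has only sp³ atoms, so it is not fully conjugated — not aromatic (1,4-dioxane).
The 5-membered ring has only sp³ atoms, so it is not fully conjugated — not aromatic (cyclopentane).
None of the rings are aromatic. Total: 0.

0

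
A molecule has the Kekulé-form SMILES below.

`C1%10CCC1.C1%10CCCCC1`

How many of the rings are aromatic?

The SMILES encodes a four-membered saturated carbon ring; a six-membered saturated carbon ring.
The 4-membered ring has only sp³ atoms, so it is not fully conjugated — not aromatic (cyclobutane).
The 6-membered ring has only sp³ atoms, so it is not fully conjugated — not aromatic (cyclohexane).
None of the rings are aromatic. Total: 0.

0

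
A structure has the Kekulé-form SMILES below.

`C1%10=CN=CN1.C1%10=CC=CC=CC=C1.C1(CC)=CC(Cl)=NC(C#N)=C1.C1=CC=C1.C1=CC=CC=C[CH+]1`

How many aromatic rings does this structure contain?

The SMILES encodes a five-membered ring with nitrogens at positions 1 and 3 (one bearing H, one in a C=N bond) and two double bonds; an eight-membered carbon ring with four alternating C=C double bonds; a six-membered ring of five carbons and one nitrogen with three alternating double bonds; a four-membered carbon ring with two alternating C=C double bonds; a seven-membered all-carbon ring bearing a positive charge on one carbon, with three C=C double bonds.
The 5-membered ring with two nitrogens (one N–H, one =N–) has a continuous p-orbital overlap around the ring; 2 ring double bonds (4 π electrons) plus a heteroatom lone pair (2) give 6 π electrons. Since 6 = 4n+2 (n=1), it is aromatic (imidazole).
The 8-membered ring has only sp² ring atoms; a planar conformation would have a fully conjugated π system of 8 electrons. But 8 = 4(2), which is 4n not 4n+2, so it is not aromatic (cyclooctatetraene) — cyclooctatetraene distorts into a non-planar tub to avoid antiaromaticity.
The 6-membered ring with one nitrogen is planar and fully conjugated; 3 ring double bonds give 6 π electrons. Since 6 = 4n+2 (n=1), it is aromatic (pyridine).
The 4-membered ring has only sp² ring atoms; a planar conformation would have a fully conjugated π system of 4 electrons. But 4 = 4(1), which is 4n not 4n+2, so it is not aromatic (cyclobutadiene) — cyclobutadiene is antiaromatic and distorts to a rectangle.
The 7-membered ring is fully conjugated (every ring atom contributes a p orbital); 3 ring double bonds (6 π electrons) plus the carbocation's empty p orbital (0, but keeps the ring conjugated) give 6 π electrons. Since 6 = 4n+2 (n=1), it is aromatic (tropylium cation).
3 of the 5 rings are aromatic. Total: 3.

3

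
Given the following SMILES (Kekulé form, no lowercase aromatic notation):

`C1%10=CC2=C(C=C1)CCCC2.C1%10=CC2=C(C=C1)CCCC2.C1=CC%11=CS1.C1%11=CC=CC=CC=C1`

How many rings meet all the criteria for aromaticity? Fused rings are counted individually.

3

The SMILES encodes a six-membered carbon ring with three alternating C=C double bonds, fused to a saturated six-membered carbon ring; a six-membered carbon ring with three alternating C=C double bonds, fused to a saturated six-membered carbon ring; a five-membered ring of four carbons and one sulfur, with two C=C double bonds; an eight-membered carbon ring with four alternating C=C double bonds.
The 6-membered ring is fully conjugated (every ring atom contributes a p orbital); 3 ring double bonds give 6 π electrons. Since 6 = 4n+2 (n=1), it is aromatic (benzene ring).
The second 6-membered ring has four sp³ carbons, so it is not fully conjugated — not aromatic (cyclohexane ring).
The third 6-membered ring is planar and fully conjugated; 3 ring double bonds give 6 π electrons. Since 6 = 4n+2 (n=1), it is aromatic (benzene ring).
The fourth 6-membered ring has four sp³ carbons, so it is not fully conjugated — not aromatic (cyclohexane ring).
The 5-membered ring with one sulfur is fully conjugated (every ring atom contributes a p orbital); 2 ring double bonds (4 π electrons) plus a heteroatom lone pair (2) give 6 π electrons. That satisfies 4n+2 with n=1, so it is aromatic (thiophene).
The 8-membered ring has only sp² ring atoms; a planar conformation would have a fully conjugated π system of 8 electrons. But 8 = 4(2), which is 4n not 4n+2, so it is not aromatic (cyclooctatetraene) — cyclooctatetraene distorts into a non-planar tub to avoid antiaromaticity.
3 of the 6 rings are aromatic. Total: 3.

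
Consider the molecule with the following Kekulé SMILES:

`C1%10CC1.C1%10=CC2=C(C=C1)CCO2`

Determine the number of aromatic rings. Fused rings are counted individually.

1

The SMILES encodes a three-membered saturated carbon ring; a six-membered carbon ring with three alternating C=C double bonds, fused to a five-membered ring containing one oxygen and two sp³ carbons.
The 3-membered ring has only sp³ atoms, so it is not fully conjugated — not aromatic (cyclopropane).
The 6-membered ring has a continuous p-orbital overlap around the ring; 3 ring double bonds give 6 π electrons. 6 = 4(1)+2, so it is aromatic (benzene ring).
The 5-membered ring with one oxygen has two sp³ carbons, so it is not fully conjugated — not aromatic (oxolane ring).
1 of the 3 rings is aromatic. Total: 1.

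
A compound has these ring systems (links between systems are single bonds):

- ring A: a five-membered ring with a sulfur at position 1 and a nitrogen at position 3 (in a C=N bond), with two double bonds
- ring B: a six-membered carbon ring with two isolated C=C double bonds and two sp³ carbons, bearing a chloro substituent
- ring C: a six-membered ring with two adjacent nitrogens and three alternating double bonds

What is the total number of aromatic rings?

2

Ring A is fully conjugated (every ring atom contributes a p orbital); 2 ring double bonds (4 π electrons) plus a heteroatom lone pair (2) give 6 π electrons. Since 6 = 4n+2 (n=1), ring A is aromatic (thiazole).
Ring B has two sp³ carbons, so it is not fully conjugated — not aromatic (1,4-cyclohexadiene).
Ring C has a continuous p-orbital overlap around the ring; 3 ring double bonds give 6 π electrons. That satisfies 4n+2 with n=1, so ring C is aromatic (pyridazine).
Aromatic: A, C. Total: 2.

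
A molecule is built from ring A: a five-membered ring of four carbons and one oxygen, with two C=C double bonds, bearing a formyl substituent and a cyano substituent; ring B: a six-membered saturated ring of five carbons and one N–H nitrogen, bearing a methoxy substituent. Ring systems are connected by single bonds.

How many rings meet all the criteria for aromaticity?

Ring A is planar and fully conjugated; 2 ring double bonds (4 π electrons) plus a heteroatom lone pair (2) give 6 π electrons. That satisfies 4n+2 with n=1, so ring A is aromatic (furan).
Ring B has only sp³ atoms, so it is not fully conjugated — not aromatic (piperidine).
Aromatic: A. Total: 1.

1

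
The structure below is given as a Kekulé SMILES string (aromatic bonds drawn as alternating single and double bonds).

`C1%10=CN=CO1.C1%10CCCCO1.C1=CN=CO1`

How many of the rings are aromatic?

The SMILES encodes a five-membered ring with an oxygen at position 1 and a nitrogen at position 3 (in a C=N bond), with two double bonds; a six-membered saturated ring of five carbons and one oxygen; a five-membered ring with an oxygen at position 1 and a nitrogen at position 3 (in a C=N bond), with two double bonds.
The 5-membered ring with one oxygen and one =N– is planar and fully conjugated; 2 ring double bonds (4 π electrons) plus a heteroatom lone pair (2) give 6 π electrons. That satisfies 4n+2 with n=1, so it is aromatic (oxazole).
The 6-membered ring with one oxygen has only sp³ atoms, so it is not fully conjugated — not aromatic (tetrahydropyran).
The second 5-membered ring with one oxygen and one =N– is fully conjugated (every ring atom contributes a p orbital); 2 ring double bonds (4 π electrons) plus a heteroatom lone pair (2) give 6 π electrons. That satisfies 4n+2 with n=1, so it is aromatic (oxazole).
2 of the 3 rings are aromatic. Total: 2.

2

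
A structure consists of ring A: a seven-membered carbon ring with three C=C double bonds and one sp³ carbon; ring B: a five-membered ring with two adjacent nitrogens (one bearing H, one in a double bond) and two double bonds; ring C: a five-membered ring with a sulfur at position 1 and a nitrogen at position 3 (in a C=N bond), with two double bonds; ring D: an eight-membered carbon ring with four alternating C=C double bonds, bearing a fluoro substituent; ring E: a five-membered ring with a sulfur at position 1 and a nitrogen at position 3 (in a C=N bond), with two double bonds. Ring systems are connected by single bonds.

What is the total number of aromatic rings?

3

Ring A has one sp³ carbon, so it is not fully conjugated — not aromatic (cycloheptatriene).
Ring B is fully conjugated (every ring atom contributes a p orbital); 2 ring double bonds (4 π electrons) plus a heteroatom lone pair (2) give 6 π electrons. Since 6 = 4n+2 (n=1), ring B is aromatic (pyrazole).
Ring C is planar and fully conjugated; 2 ring double bonds (4 π electrons) plus a heteroatom lone pair (2) give 6 π electrons. 6 = 4(1)+2, so ring C is aromatic (thiazole).
Ring D has only sp² ring atoms; a planar conformation would have a fully conjugated π system of 8 electrons. But 8 = 4(2), which is 4n not 4n+2, so ring D is not aromatic (cyclooctatetraene) — cyclooctatetraene distorts into a non-planar tub to avoid antiaromaticity.
Ring E has a continuous p-orbital overlap around the ring; 2 ring double bonds (4 π electrons) plus a heteroatom lone pair (2) give 6 π electrons. That satisfies 4n+2 with n=1, so ring E is aromatic (thiazole).
Aromatic: B, C, E. Total: 3.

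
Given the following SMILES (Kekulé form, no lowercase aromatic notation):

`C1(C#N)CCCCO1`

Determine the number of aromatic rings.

0

The SMILES encodes a six-membered saturated ring of five carbons and one oxygen.
The 6-membered ring with one oxygen has only sp³ atoms, so it is not fully conjugated — not aromatic (tetrahydropyran).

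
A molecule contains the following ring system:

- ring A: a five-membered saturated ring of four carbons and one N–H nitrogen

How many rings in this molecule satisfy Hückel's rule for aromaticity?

Ring A has only sp³ atoms, so it is not fully conjugated — not aromatic (pyrrolidine).

0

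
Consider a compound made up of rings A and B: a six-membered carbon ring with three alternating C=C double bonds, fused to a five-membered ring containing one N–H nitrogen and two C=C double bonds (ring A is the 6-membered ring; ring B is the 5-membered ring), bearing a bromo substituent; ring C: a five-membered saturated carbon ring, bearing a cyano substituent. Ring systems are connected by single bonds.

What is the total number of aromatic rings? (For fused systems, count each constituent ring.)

Rings A and B form a fused bicyclic system (with one N–H) with 9 sp² atoms and 10 π electrons from ring double bonds plus a heteroatom lone pair. 10 = 4(2)+2, so the system is aromatic and both rings count as aromatic (indole).
Ring C has only sp³ atoms, so it is not fully conjugated — not aromatic (cyclopentane).
Aromatic: A, B. Total: 2.

2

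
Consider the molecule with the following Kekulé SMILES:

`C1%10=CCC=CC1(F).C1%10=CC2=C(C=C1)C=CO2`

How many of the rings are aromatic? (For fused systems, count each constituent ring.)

2

The SMILES encodes a six-membered carbon ring with two isolated C=C double bonds and two sp³ carbons; a six-membered carbon ring with three alternating C=C double bonds, fused to a five-membered ring containing one oxygen and two C=C double bonds.
The 6-membered ring has two sp³ carbons, so it is not fully conjugated — not aromatic (1,4-cyclohexadiene).
The fused 6/5-membered bicyclic (with one oxygen) is a single π system with 9 sp² atoms and 10 π electrons from ring double bonds plus a heteroatom lone pair. 10 = 4(2)+2, so the system is aromatic and both rings count as aromatic (benzofuran).
2 of the 3 rings are aromatic. Total: 2.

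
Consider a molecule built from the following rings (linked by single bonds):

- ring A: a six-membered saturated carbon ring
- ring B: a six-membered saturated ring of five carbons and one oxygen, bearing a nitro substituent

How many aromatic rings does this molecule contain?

0

Ring A has only sp³ atoms, so it is not fully conjugated — not aromatic (cyclohexane).
Ring B has only sp³ atoms, so it is not fully conjugated — not aromatic (tetrahydropyran).
No ring is aromatic. Total: 0.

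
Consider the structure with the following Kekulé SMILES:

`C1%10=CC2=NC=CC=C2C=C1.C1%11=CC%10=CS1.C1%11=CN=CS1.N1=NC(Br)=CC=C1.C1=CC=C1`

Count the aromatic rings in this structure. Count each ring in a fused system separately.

5

The SMILES encodes two fused six-membered rings, each with three alternating double bonds; one ring is all carbon and the other has one ring nitrogen; a five-membered ring of four carbons and one sulfur, with two C=C double bonds; a five-membered ring with a sulfur at position 1 and a nitrogen at position 3 (in a C=N bond), with two double bonds; a six-membered ring with two adjacent nitrogens and three alternating double bonds; a four-membered carbon ring with two alternating C=C double bonds.
The fused 6/6-membered bicyclic (with one nitrogen) is a single π system with 10 sp² atoms and 10 π electrons from ring double bonds. 10 = 4(2)+2, so the system is aromatic and both rings count as aromatic (quinoline).
The 5-membered ring with one sulfur is fully conjugated (every ring atom contributes a p orbital); 2 ring double bonds (4 π electrons) plus a heteroatom lone pair (2) give 6 π electrons. That satisfies 4n+2 with n=1, so it is aromatic (thiophene).
The 5-membered ring with one sulfur and one =N– has a continuous p-orbital overlap around the ring; 2 ring double bonds (4 π electrons) plus a heteroatom lone pair (2) give 6 π electrons. Since 6 = 4n+2 (n=1), it is aromatic (thiazole).
The 6-membered ring with two nitrogens (1,2) is fully conjugated (every ring atom contributes a p orbital); 3 ring double bonds give 6 π electrons. Since 6 = 4n+2 (n=1), it is aromatic (pyridazine).
The 4-membered ring has only sp² ring atoms; a planar conformation would have a fully conjugated π system of 4 electrons. But 4 = 4(1), which is 4n not 4n+2, so it is not aromatic (cyclobutadiene) — cyclobutadiene is antiaromatic and distorts to a rectangle.
5 of the 6 rings are aromatic. Total: 5.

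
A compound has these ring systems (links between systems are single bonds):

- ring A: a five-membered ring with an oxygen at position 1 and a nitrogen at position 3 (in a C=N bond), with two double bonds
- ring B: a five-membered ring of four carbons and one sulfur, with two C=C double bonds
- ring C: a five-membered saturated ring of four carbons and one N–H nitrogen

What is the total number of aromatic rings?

Ring A has a continuous p-orbital overlap around the ring; 2 ring double bonds (4 π electrons) plus a heteroatom lone pair (2) give 6 π electrons. Since 6 = 4n+2 (n=1), ring A is aromatic (oxazole).
Ring B has a continuous p-orbital overlap around the ring; 2 ring double bonds (4 π electrons) plus a heteroatom lone pair (2) give 6 π electrons. That satisfies 4n+2 with n=1, so ring B is aromatic (thiophene).
Ring C has only sp³ atoms, so it is not fully conjugated — not aromatic (pyrrolidine).
Aromatic: A, B. Total: 2.

2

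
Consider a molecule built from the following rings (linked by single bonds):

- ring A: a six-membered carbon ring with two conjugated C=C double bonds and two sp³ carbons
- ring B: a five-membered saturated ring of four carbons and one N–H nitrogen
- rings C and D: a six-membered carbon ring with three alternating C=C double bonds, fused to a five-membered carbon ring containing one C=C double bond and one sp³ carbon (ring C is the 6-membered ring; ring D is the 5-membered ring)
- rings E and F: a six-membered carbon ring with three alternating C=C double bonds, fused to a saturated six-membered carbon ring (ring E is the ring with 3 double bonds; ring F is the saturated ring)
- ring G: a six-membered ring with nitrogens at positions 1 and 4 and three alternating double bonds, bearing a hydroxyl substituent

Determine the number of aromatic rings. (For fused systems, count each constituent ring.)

3

Ring A has two sp³ carbons, so it is not fully conjugated — not aromatic (1,3-cyclohexadiene).
Ring B has only sp³ atoms, so it is not fully conjugated — not aromatic (pyrrolidine).
Ring C is fully conjugated (every ring atom contributes a p orbital); 3 ring double bonds give 6 π electrons. That satisfies 4n+2 with n=1, so ring C is aromatic (benzene ring).
Ring D has one sp³ carbon, so it is not fully conjugated — not aromatic (cyclopentene ring).
Ring E is planar and fully conjugated; 3 ring double bonds give 6 π electrons. 6 = 4(1)+2, so ring E is aromatic (benzene ring).
Ring F has four sp³ carbons, so it is not fully conjugated — not aromatic (cyclohexane ring).
Ring G is planar and fully conjugated; 3 ring double bonds give 6 π electrons. 6 = 4(1)+2, so ring G is aromatic (pyrazine).
Aromatic: C, E, G. Total: 3.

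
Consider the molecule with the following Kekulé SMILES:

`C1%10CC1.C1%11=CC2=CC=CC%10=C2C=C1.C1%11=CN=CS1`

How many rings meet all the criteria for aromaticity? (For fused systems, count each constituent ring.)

The SMILES encodes a three-membered saturated carbon ring; two fused six-membered carbon rings, each with three alternating C=C double bonds; a five-membered ring with a sulfur at position 1 and a nitrogen at position 3 (in a C=N bond), with two double bonds.
The 3-membered ring has only sp³ atoms, so it is not fully conjugated — not aromatic (cyclopropane).
The fused 6/6-membered bicyclic is a single π system with 10 sp² atoms and 10 π electrons from ring double bonds. 10 = 4(2)+2, so the system is aromatic and both rings count as aromatic (naphthalene).
The 5-membered ring with one sulfur and one =N– has a continuous p-orbital overlap around the ring; 2 ring double bonds (4 π electrons) plus a heteroatom lone pair (2) give 6 π electrons. Since 6 = 4n+2 (n=1), it is aromatic (thiazole).
3 of the 4 rings are aromatic. Total: 3.

3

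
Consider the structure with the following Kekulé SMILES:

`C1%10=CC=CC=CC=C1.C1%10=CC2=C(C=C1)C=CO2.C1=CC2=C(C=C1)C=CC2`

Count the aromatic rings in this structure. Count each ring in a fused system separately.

The SMILES encodes an eight-membered carbon ring with four alternating C=C double bonds; a six-membered carbon ring with three alternating C=C double bonds, fused to a five-membered ring containing one oxygen and two C=C double bonds; a six-membered carbon ring with three alternating C=C double bonds, fused to a five-membered carbon ring containing one C=C double bond and one sp³ carbon.
The 8-membered ring has only sp² ring atoms; a planar conformation would have a fully conjugated π system of 8 electrons. But 8 = 4(2), which is 4n not 4n+2, so it is not aromatic (cyclooctatetraene) — cyclooctatetraene distorts into a non-planar tub to avoid antiaromaticity.
The fused 6/5-membered bicyclic (with one oxygen) is a single π system with 9 sp² atoms and 10 π electrons from ring double bonds plus a heteroatom lone pair. 10 = 4(2)+2, so the system is aromatic and both rings count as aromatic (benzofuran).
The 6-membered ring is planar and fully conjugated; 3 ring double bonds give 6 π electrons. That satisfies 4n+2 with n=1, so it is aromatic (benzene ring).
The 5-membered ring has one sp³ carbon, so it is not fully conjugated — not aromatic (cyclopentene ring).
3 of the 5 rings are aromatic. Total: 3.

3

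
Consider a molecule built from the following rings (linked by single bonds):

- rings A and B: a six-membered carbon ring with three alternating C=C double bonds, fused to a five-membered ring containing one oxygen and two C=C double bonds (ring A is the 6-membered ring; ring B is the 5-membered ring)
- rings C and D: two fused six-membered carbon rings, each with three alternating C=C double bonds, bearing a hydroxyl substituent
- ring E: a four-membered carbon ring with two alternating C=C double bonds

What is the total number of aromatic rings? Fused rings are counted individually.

4

Rings A and B form a fused bicyclic system (with one oxygen) with 9 sp² atoms and 10 π electrons from ring double bonds plus a heteroatom lone pair. 10 = 4(2)+2, so the system is aromatic and both rings count as aromatic (benzofuran).
Rings C and D form a fused bicyclic system with 10 sp² atoms and 10 π electrons from ring double bonds. 10 = 4(2)+2, so the system is aromatic and both rings count as aromatic (naphthalene).
Ring E has only sp² ring atoms; a planar conformation would have a fully conjugated π system of 4 electrons. But 4 = 4(1), which is 4n not 4n+2, so ring E is not aromatic (cyclobutadiene) — cyclobutadiene is antiaromatic and distorts to a rectangle.
Aromatic: A, B, C, D. Total: 4.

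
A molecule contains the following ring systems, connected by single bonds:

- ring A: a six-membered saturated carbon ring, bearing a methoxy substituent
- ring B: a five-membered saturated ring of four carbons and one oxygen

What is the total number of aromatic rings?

0

Ring A has only sp³ atoms, so it is not fully conjugated — not aromatic (cyclohexane).
Ring B has only sp³ atoms, so it is not fully conjugated — not aromatic (tetrahydrofuran).
No ring is aromatic. Total: 0.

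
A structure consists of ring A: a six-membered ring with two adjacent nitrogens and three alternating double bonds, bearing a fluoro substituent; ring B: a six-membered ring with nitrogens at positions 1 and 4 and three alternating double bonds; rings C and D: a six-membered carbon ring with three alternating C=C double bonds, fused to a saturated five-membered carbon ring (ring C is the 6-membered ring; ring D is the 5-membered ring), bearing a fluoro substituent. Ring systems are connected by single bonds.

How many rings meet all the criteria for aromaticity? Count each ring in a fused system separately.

Ring A has a continuous p-orbital overlap around the ring; 3 ring double bonds give 6 π electrons. Since 6 = 4n+2 (n=1), ring A is aromatic (pyridazine).
Ring B is planar and fully conjugated; 3 ring double bonds give 6 π electrons. Since 6 = 4n+2 (n=1), ring B is aromatic (pyrazine).
Ring C has a continuous p-orbital overlap around the ring; 3 ring double bonds give 6 π electrons. 6 = 4(1)+2, so ring C is aromatic (benzene ring).
Ring D has three sp³ carbons, so it is not fully conjugated — not aromatic (cyclopentane ring).
Aromatic: A, B, C. Total: 3.

3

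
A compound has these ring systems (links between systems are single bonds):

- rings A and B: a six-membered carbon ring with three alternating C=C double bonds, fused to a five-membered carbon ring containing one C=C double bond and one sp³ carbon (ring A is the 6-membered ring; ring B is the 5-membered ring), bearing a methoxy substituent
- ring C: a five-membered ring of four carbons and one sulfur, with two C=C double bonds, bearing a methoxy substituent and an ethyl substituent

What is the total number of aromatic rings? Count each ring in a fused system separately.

Ring A is fully conjugated (every ring atom contributes a p orbital); 3 ring double bonds give 6 π electrons. Since 6 = 4n+2 (n=1), ring A is aromatic (benzene ring).
Ring B has one sp³ carbon, so it is not fully conjugated — not aromatic (cyclopentene ring).
Ring C is planar and fully conjugated; 2 ring double bonds (4 π electrons) plus a heteroatom lone pair (2) give 6 π electrons. That satisfies 4n+2 with n=1, so ring C is aromatic (thiophene).
Aromatic: A, C. Total: 2.

2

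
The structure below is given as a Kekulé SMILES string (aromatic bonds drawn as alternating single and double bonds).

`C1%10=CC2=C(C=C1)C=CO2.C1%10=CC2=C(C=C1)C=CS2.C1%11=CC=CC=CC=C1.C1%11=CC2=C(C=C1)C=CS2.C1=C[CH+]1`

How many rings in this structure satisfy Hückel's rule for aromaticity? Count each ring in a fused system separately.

The SMILES encodes a six-membered carbon ring with three alternating C=C double bonds, fused to a five-membered ring containing one oxygen and two C=C double bonds; a six-membered carbon ring with three alternating C=C double bonds, fused to a five-membered ring containing one sulfur and two C=C double bonds; an eight-membered carbon ring with four alternating C=C double bonds; a six-membered carbon ring with three alternating C=C double bonds, fused to a five-membered ring containing one sulfur and two C=C double bonds; a three-membered all-carbon ring bearing a positive charge on one carbon, with one C=C double bond.
The fused 6/5-membered bicyclic (with one oxygen) is a single π system with 9 sp² atoms and 10 π electrons from ring double bonds plus a heteroatom lone pair. 10 = 4(2)+2, so the system is aromatic and both rings count as aromatic (benzofuran).
The fused 6/5-membered bicyclic (with one sulfur) is a single π system with 9 sp² atoms and 10 π electrons from ring double bonds plus a heteroatom lone pair. 10 = 4(2)+2, so the system is aromatic and both rings count as aromatic (benzothiophene).
The 8-membered ring has only sp² ring atoms; a planar conformation would have a fully conjugated π system of 8 electrons. But 8 = 4(2), which is 4n not 4n+2, so it is not aromatic (cyclooctatetraene) — cyclooctatetraene distorts into a non-planar tub to avoid antiaromaticity.
The fused 6/5-membered bicyclic (with one sulfur) is a single π system with 9 sp² atoms and 10 π electrons from ring double bonds plus a heteroatom lone pair. 10 = 4(2)+2, so the system is aromatic and both rings count as aromatic (benzothiophene).
The 3-membered ring has a continuous p-orbital overlap around the ring; 1 ring double bond (2 π electrons) plus the carbocation's empty p orbital (0, but keeps the ring conjugated) give 2 π electrons. That satisfies 4n+2 with n=0, so it is aromatic (cyclopropenyl cation).
7 of the 8 rings are aromatic. Total: 7.

7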